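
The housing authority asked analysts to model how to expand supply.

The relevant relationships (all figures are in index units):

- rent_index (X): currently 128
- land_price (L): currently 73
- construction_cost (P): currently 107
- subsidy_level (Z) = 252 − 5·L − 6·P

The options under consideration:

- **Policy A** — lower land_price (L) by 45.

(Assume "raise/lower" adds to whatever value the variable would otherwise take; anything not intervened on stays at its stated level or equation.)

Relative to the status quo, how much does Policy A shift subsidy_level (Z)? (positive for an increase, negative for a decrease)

Baseline:
  L = 73
  P = 107
  Z = 252 − 5·73 − 6·107 = -755
Policy A (L − 45):
  L = 73 − 45 = 28
  P = 107
  Z = 252 − 5·28 − 6·107 = -530
Change in Z: -530 − (-755) = 225

225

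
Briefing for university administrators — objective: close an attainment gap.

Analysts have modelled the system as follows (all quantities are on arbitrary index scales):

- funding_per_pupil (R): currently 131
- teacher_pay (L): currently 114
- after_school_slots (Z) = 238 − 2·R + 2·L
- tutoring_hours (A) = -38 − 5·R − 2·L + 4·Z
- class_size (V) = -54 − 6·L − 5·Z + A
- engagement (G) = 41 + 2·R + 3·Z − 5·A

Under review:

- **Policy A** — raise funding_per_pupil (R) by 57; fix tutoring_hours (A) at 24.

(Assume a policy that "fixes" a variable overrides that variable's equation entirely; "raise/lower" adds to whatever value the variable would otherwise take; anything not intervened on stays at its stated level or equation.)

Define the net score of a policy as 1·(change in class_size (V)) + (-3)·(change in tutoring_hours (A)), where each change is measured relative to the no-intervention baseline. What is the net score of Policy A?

312

Baseline:
  R = 131
  L = 114
  Z = 238 − 2·131 + 2·114 = 204
  A = -38 − 5·131 − 2·114 + 4·204 = -105
  V = -54 − 6·114 − 5·204 + (-105) = -1863
Policy A (R + 57, A := 24):
  R = 131 + 57 = 188
  L = 114
  Z = 238 − 2·188 + 2·114 = 90
  A = 24
  V = -54 − 6·114 − 5·90 + 24 = -1164
ΔV = -1164 − (-1863) = 699; ΔA = 24 − (-105) = 129
Score = 1·699 + (-3)·129 = 312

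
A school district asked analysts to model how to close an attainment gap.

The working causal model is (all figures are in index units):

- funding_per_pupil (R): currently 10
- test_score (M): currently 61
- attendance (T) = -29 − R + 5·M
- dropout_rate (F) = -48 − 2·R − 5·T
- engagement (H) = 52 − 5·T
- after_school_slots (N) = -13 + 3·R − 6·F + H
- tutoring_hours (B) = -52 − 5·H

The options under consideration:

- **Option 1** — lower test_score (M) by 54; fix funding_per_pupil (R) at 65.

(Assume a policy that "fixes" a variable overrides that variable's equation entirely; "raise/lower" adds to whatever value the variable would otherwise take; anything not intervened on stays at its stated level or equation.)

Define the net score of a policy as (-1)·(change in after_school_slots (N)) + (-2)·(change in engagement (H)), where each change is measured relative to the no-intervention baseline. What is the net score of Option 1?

Baseline:
  R = 10
  M = 61
  T = -29 − 10 + 5·61 = 266
  F = -48 − 2·10 − 5·266 = -1398
  H = 52 − 5·266 = -1278
  N = -13 + 3·10 − 6·(-1398) + (-1278) = 7127
Option 1 (M − 54, R := 65):
  R = 65
  M = 61 − 54 = 7
  T = -29 − 65 + 5·7 = -59
  F = -48 − 2·65 − 5·(-59) = 117
  H = 52 − 5·(-59) = 347
  N = -13 + 3·65 − 6·117 + 347 = -173
ΔN = -173 − 7127 = -7300; ΔH = 347 − (-1278) = 1625
Score = (-1)·(-7300) + (-2)·1625 = 4050

4050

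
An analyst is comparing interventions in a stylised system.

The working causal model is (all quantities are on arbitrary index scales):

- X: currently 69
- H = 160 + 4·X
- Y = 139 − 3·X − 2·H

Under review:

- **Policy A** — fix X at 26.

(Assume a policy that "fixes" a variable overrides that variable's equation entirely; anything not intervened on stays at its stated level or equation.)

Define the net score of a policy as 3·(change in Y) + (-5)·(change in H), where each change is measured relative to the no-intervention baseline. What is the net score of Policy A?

Baseline:
  X = 69
  H = 160 + 4·69 = 436
  Y = 139 − 3·69 − 2·436 = -940
Policy A (X := 26):
  X = 26
  H = 160 + 4·26 = 264
  Y = 139 − 3·26 − 2·264 = -467
ΔY = -467 − (-940) = 473; ΔH = 264 − 436 = -172
Score = 3·473 + (-5)·(-172) = 2279

2279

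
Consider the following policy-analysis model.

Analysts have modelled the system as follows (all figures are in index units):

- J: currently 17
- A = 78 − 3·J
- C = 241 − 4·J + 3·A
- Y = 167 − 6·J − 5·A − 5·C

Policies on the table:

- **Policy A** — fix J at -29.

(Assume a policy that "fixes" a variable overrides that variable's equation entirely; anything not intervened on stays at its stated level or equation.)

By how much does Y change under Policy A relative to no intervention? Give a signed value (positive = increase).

Baseline:
  J = 17
  A = 78 − 3·17 = 27
  C = 241 − 4·17 + 3·27 = 254
  Y = 167 − 6·17 − 5·27 − 5·254 = -1340
Policy A (J := -29):
  J = -29
  A = 78 − 3·(-29) = 165
  C = 241 − 4·(-29) + 3·165 = 852
  Y = 167 − 6·(-29) − 5·165 − 5·852 = -4744
Change in Y: -4744 − (-1340) = -3404

-3404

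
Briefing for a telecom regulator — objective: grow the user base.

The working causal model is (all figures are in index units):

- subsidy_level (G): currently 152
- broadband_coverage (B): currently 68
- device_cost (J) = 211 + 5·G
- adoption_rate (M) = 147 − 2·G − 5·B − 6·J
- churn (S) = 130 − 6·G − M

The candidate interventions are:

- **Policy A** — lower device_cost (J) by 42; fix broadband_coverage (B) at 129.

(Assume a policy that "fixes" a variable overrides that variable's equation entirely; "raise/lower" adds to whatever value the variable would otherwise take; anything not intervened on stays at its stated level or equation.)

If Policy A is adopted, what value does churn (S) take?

Policy A (J − 42, B := 129):
  G = 152
  B = 129
  J = 211 + 5·152 (−42 from intervention) = 929
  M = 147 − 2·152 − 5·129 − 6·929 = -6376
  S = 130 − 6·152 − (-6376) = 5594

5594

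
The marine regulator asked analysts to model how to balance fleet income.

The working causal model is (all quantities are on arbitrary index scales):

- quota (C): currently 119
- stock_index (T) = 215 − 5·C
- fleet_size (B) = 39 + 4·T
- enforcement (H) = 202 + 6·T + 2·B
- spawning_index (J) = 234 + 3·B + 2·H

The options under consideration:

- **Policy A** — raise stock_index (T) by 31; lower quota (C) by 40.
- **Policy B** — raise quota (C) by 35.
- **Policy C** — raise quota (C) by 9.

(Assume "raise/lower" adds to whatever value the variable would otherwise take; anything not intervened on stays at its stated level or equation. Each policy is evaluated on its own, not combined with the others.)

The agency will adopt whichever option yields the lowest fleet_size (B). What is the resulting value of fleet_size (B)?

-2181

Policy A (T + 31, C − 40):
  C = 119 − 40 = 79
  T = 215 − 5·79 (+31 from intervention) = -149
  B = 39 + 4·(-149) = -557
Policy B (C + 35):
  C = 119 + 35 = 154
  T = 215 − 5·154 = -555
  B = 39 + 4·(-555) = -2181
Policy C (C + 9):
  C = 119 + 9 = 128
  T = 215 − 5·128 = -425
  B = 39 + 4·(-425) = -1661
Comparing — Policy A: B=-557, Policy B: B=-2181, Policy C: B=-1661. Lowest is -2181 (Policy B).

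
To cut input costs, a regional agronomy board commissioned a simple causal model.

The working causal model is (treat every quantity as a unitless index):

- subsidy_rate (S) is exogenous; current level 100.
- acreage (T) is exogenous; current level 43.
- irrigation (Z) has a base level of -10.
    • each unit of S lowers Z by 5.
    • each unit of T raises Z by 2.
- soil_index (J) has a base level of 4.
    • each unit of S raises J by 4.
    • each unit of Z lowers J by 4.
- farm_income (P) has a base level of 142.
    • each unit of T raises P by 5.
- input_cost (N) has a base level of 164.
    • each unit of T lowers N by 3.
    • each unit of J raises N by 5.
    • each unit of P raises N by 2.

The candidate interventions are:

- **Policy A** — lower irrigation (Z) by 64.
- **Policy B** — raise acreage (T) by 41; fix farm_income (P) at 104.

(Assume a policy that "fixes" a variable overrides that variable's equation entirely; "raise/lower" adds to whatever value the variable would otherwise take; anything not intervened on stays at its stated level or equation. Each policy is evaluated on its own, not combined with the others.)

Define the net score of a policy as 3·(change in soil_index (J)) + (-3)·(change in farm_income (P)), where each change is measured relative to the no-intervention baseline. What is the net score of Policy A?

768

Baseline:
  S = 100
  T = 43
  Z = -10 − 5·100 + 2·43 = -424
  J = 4 + 4·100 − 4·(-424) = 2100
  P = 142 + 5·43 = 357
Policy A (Z − 64):
  S = 100
  T = 43
  Z = -10 − 5·100 + 2·43 (−64 from intervention) = -488
  J = 4 + 4·100 − 4·(-488) = 2356
  P = 142 + 5·43 = 357
ΔJ = 2356 − 2100 = 256; ΔP = 357 − 357 = 0
Score = 3·256 + (-3)·0 = 768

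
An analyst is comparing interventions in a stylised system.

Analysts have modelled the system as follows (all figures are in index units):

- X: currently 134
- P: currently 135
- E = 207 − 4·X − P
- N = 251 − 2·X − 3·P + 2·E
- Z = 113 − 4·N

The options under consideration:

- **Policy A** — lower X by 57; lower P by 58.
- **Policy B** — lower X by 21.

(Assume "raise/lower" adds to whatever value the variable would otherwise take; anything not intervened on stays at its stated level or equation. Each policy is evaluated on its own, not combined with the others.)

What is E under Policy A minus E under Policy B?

Policy A (X − 57, P − 58):
  X = 134 − 57 = 77
  P = 135 − 58 = 77
  E = 207 − 4·77 − 77 = -178
Policy B (X − 21):
  X = 134 − 21 = 113
  P = 135
  E = 207 − 4·113 − 135 = -380
E: -178 − (-380) = 202

202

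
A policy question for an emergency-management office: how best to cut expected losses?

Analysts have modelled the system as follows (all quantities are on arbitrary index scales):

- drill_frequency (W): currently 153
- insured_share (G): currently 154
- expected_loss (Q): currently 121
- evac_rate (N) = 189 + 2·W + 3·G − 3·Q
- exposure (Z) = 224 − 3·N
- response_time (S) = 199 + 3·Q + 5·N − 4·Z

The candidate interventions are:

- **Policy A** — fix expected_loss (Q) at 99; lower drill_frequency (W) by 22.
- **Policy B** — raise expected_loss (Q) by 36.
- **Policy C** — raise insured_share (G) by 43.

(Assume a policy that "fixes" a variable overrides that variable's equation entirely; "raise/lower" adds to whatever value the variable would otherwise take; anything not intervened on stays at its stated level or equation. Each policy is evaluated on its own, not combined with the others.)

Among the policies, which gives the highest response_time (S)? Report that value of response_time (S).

11957

Policy A (Q := 99, W − 22):
  W = 153 − 22 = 131
  G = 154
  Q = 99
  N = 189 + 2·131 + 3·154 − 3·99 = 616
  Z = 224 − 3·616 = -1624
  S = 199 + 3·99 + 5·616 − 4·(-1624) = 10072
Policy B (Q + 36):
  W = 153
  G = 154
  Q = 121 + 36 = 157
  N = 189 + 2·153 + 3·154 − 3·157 = 486
  Z = 224 − 3·486 = -1234
  S = 199 + 3·157 + 5·486 − 4·(-1234) = 8036
Policy C (G + 43):
  W = 153
  G = 154 + 43 = 197
  Q = 121
  N = 189 + 2·153 + 3·197 − 3·121 = 723
  Z = 224 − 3·723 = -1945
  S = 199 + 3·121 + 5·723 − 4·(-1945) = 11957
Comparing — Policy A: S=10072, Policy B: S=8036, Policy C: S=11957. Highest is 11957 (Policy C).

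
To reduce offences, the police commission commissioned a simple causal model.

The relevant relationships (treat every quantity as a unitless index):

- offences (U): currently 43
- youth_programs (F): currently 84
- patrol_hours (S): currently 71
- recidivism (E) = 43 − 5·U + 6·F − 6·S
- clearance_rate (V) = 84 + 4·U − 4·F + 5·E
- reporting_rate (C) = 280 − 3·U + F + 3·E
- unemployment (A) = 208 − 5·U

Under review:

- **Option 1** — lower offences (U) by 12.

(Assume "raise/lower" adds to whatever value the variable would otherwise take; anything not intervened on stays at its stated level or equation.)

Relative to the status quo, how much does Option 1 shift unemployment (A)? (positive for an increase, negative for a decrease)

60

Baseline:
  U = 43
  A = 208 − 5·43 = -7
Option 1 (U − 12):
  U = 43 − 12 = 31
  A = 208 − 5·31 = 53
Change in A: 53 − (-7) = 60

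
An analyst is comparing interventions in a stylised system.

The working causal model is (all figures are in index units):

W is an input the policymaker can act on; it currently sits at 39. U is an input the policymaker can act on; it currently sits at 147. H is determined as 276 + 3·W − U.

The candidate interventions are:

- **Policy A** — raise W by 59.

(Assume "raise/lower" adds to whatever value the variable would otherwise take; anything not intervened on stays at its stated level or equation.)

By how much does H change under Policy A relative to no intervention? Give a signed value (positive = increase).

177

Baseline:
  W = 39
  U = 147
  H = 276 + 3·39 − 147 = 246
Policy A (W + 59):
  W = 39 + 59 = 98
  U = 147
  H = 276 + 3·98 − 147 = 423
Change in H: 423 − 246 = 177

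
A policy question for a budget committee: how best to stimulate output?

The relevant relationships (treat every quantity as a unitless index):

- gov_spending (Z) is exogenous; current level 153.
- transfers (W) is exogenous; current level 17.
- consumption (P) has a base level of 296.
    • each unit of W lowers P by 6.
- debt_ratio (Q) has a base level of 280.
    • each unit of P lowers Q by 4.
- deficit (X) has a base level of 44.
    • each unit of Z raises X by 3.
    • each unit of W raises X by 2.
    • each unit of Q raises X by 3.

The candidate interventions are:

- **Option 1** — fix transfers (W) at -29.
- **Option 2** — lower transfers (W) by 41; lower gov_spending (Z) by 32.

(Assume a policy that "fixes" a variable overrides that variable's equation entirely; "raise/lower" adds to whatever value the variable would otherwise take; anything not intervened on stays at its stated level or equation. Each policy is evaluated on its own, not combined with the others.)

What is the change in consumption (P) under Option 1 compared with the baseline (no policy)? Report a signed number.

Baseline:
  W = 17
  P = 296 − 6·17 = 194
Option 1 (W := -29):
  W = -29
  P = 296 − 6·(-29) = 470
Change in P: 470 − 194 = 276

276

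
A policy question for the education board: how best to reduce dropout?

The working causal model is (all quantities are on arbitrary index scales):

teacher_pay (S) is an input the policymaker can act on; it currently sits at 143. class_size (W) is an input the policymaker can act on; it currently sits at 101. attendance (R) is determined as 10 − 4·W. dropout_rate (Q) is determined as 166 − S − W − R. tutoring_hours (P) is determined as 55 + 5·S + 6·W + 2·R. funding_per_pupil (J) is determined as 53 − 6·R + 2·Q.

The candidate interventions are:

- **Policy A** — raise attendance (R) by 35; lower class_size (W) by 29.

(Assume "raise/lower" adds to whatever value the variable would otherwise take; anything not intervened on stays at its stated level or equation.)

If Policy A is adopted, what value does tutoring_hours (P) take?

Policy A (R + 35, W − 29):
  S = 143
  W = 101 − 29 = 72
  R = 10 − 4·72 (+35 from intervention) = -243
  P = 55 + 5·143 + 6·72 + 2·(-243) = 716

716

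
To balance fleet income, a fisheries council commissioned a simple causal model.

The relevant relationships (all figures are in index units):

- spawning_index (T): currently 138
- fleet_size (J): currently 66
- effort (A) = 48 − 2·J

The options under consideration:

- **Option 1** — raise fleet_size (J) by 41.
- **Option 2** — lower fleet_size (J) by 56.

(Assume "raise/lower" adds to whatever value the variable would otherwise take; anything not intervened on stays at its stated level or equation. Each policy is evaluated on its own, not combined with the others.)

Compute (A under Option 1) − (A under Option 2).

-194

Option 1 (J + 41):
  J = 66 + 41 = 107
  A = 48 − 2·107 = -166
Option 2 (J − 56):
  J = 66 − 56 = 10
  A = 48 − 2·10 = 28
A: -166 − 28 = -194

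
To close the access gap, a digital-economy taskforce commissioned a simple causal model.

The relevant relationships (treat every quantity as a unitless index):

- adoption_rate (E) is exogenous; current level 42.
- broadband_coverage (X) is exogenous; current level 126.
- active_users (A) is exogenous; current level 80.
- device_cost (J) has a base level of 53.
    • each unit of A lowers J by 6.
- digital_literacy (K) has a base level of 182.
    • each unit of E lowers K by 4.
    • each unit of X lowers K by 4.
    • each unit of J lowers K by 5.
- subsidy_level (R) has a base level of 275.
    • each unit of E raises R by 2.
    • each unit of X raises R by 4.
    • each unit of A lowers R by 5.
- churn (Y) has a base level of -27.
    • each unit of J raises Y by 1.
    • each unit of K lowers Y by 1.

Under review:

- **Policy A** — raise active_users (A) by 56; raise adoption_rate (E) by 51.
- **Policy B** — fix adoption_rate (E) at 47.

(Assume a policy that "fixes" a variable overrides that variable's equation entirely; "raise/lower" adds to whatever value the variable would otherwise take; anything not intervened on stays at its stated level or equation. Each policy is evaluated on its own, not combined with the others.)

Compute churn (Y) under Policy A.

Policy A (A + 56, E + 51):
  E = 42 + 51 = 93
  X = 126
  A = 80 + 56 = 136
  J = 53 − 6·136 = -763
  K = 182 − 4·93 − 4·126 − 5·(-763) = 3121
  Y = -27 + (-763) − 3121 = -3911

-3911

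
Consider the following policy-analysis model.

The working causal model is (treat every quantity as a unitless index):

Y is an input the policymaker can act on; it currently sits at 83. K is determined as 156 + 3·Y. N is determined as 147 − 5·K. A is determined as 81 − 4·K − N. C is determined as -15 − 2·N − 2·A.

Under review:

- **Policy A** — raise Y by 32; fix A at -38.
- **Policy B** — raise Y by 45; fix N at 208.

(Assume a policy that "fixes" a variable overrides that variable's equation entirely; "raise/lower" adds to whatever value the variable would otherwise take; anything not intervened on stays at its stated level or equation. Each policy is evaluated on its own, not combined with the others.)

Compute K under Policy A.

Policy A (Y + 32, A := -38):
  Y = 83 + 32 = 115
  K = 156 + 3·115 = 501

501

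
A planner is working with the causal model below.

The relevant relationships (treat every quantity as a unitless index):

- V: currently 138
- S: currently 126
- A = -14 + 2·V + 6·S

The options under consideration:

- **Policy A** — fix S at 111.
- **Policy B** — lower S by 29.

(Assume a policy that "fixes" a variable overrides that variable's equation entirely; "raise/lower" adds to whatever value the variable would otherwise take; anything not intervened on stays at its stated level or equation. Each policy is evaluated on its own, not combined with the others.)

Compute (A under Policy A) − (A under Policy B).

84

Policy A (S := 111):
  V = 138
  S = 111
  A = -14 + 2·138 + 6·111 = 928
Policy B (S − 29):
  V = 138
  S = 126 − 29 = 97
  A = -14 + 2·138 + 6·97 = 844
A: 928 − 844 = 84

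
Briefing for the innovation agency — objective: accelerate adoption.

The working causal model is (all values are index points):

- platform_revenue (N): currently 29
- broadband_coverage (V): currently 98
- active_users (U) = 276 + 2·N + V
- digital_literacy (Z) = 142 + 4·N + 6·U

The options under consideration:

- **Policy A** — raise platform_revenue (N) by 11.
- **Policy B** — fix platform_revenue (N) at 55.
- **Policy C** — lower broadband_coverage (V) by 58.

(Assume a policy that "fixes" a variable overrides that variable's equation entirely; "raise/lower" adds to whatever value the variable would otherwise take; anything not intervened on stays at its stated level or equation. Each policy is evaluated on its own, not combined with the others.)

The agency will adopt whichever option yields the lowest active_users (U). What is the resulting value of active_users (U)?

Policy A (N + 11):
  N = 29 + 11 = 40
  V = 98
  U = 276 + 2·40 + 98 = 454
Policy B (N := 55):
  N = 55
  V = 98
  U = 276 + 2·55 + 98 = 484
Policy C (V − 58):
  N = 29
  V = 98 − 58 = 40
  U = 276 + 2·29 + 40 = 374
Comparing — Policy A: U=454, Policy B: U=484, Policy C: U=374. Lowest is 374 (Policy C).

374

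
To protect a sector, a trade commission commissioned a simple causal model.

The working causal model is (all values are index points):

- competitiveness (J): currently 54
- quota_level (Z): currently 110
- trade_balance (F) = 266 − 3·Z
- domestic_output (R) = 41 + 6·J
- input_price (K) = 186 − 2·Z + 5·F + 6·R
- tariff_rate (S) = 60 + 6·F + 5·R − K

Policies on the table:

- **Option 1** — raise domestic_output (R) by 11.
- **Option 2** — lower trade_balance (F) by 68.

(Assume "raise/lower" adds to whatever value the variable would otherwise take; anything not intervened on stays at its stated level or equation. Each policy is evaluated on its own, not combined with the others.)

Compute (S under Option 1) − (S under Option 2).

Option 1 (R + 11):
  J = 54
  Z = 110
  F = 266 − 3·110 = -64
  R = 41 + 6·54 (+11 from intervention) = 376
  K = 186 − 2·110 + 5·(-64) + 6·376 = 1902
  S = 60 + 6·(-64) + 5·376 − 1902 = -346
Option 2 (F − 68):
  J = 54
  Z = 110
  F = 266 − 3·110 (−68 from intervention) = -132
  R = 41 + 6·54 = 365
  K = 186 − 2·110 + 5·(-132) + 6·365 = 1496
  S = 60 + 6·(-132) + 5·365 − 1496 = -403
S: -346 − (-403) = 57

57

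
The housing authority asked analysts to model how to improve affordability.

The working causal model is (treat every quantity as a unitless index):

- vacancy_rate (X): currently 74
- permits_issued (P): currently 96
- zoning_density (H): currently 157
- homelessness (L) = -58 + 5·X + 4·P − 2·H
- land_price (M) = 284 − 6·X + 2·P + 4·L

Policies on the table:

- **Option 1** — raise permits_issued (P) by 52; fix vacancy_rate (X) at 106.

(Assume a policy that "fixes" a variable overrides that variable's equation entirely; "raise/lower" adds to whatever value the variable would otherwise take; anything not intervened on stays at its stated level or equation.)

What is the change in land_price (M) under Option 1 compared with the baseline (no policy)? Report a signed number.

1384

Baseline:
  X = 74
  P = 96
  H = 157
  L = -58 + 5·74 + 4·96 − 2·157 = 382
  M = 284 − 6·74 + 2·96 + 4·382 = 1560
Option 1 (P + 52, X := 106):
  X = 106
  P = 96 + 52 = 148
  H = 157
  L = -58 + 5·106 + 4·148 − 2·157 = 750
  M = 284 − 6·106 + 2·148 + 4·750 = 2944
Change in M: 2944 − 1560 = 1384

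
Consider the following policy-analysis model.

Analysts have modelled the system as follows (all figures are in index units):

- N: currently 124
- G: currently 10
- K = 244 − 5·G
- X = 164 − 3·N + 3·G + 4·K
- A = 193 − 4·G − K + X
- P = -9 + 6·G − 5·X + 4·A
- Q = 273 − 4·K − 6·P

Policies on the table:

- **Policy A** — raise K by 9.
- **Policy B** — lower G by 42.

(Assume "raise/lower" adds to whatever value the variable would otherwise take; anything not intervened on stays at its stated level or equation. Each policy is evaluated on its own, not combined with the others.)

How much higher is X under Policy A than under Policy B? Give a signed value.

-678

Policy A (K + 9):
  N = 124
  G = 10
  K = 244 − 5·10 (+9 from intervention) = 203
  X = 164 − 3·124 + 3·10 + 4·203 = 634
Policy B (G − 42):
  N = 124
  G = 10 − 42 = -32
  K = 244 − 5·(-32) = 404
  X = 164 − 3·124 + 3·(-32) + 4·404 = 1312
X: 634 − 1312 = -678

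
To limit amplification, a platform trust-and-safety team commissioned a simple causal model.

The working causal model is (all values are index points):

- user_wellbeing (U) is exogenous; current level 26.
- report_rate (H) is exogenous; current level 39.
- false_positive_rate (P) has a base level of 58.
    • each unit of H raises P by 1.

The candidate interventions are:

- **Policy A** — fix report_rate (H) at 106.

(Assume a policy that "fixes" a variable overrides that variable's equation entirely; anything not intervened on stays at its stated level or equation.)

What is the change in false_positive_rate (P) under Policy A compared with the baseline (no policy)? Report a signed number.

Baseline:
  H = 39
  P = 58 + 39 = 97
Policy A (H := 106):
  H = 106
  P = 58 + 106 = 164
Change in P: 164 − 97 = 67

67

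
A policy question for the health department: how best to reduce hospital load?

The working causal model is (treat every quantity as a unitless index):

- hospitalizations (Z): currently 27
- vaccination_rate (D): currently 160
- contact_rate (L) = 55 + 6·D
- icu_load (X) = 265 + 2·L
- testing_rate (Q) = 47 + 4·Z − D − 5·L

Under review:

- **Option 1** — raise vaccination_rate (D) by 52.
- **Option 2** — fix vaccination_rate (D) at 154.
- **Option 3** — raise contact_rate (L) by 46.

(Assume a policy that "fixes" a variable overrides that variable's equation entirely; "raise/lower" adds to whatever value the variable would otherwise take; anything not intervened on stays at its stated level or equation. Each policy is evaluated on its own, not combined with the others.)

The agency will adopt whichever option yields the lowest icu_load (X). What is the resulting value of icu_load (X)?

2223

Option 1 (D + 52):
  D = 160 + 52 = 212
  L = 55 + 6·212 = 1327
  X = 265 + 2·1327 = 2919
Option 2 (D := 154):
  D = 154
  L = 55 + 6·154 = 979
  X = 265 + 2·979 = 2223
Option 3 (L + 46):
  D = 160
  L = 55 + 6·160 (+46 from intervention) = 1061
  X = 265 + 2·1061 = 2387
Comparing — Option 1: X=2919, Option 2: X=2223, Option 3: X=2387. Lowest is 2223 (Option 2).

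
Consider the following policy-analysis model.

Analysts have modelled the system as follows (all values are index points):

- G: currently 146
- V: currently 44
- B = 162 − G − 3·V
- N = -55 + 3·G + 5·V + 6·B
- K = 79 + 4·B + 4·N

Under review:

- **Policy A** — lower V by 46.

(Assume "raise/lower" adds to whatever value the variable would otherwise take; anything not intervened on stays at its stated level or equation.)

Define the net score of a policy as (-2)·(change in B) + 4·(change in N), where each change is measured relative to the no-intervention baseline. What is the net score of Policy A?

2116

Baseline:
  G = 146
  V = 44
  B = 162 − 146 − 3·44 = -116
  N = -55 + 3·146 + 5·44 + 6·(-116) = -93
Policy A (V − 46):
  G = 146
  V = 44 − 46 = -2
  B = 162 − 146 − 3·(-2) = 22
  N = -55 + 3·146 + 5·(-2) + 6·22 = 505
ΔB = 22 − (-116) = 138; ΔN = 505 − (-93) = 598
Score = (-2)·138 + 4·598 = 2116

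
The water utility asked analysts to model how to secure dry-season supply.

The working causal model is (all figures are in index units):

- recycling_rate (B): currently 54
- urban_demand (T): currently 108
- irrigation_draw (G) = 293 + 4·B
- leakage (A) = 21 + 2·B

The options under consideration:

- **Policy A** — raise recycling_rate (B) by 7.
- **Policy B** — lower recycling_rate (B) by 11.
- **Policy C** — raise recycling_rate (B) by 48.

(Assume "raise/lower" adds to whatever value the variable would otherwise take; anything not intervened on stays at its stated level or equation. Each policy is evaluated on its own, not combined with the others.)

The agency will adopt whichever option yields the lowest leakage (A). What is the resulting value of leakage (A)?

Policy A (B + 7):
  B = 54 + 7 = 61
  A = 21 + 2·61 = 143
Policy B (B − 11):
  B = 54 − 11 = 43
  A = 21 + 2·43 = 107
Policy C (B + 48):
  B = 54 + 48 = 102
  A = 21 + 2·102 = 225
Comparing — Policy A: A=143, Policy B: A=107, Policy C: A=225. Lowest is 107 (Policy B).

107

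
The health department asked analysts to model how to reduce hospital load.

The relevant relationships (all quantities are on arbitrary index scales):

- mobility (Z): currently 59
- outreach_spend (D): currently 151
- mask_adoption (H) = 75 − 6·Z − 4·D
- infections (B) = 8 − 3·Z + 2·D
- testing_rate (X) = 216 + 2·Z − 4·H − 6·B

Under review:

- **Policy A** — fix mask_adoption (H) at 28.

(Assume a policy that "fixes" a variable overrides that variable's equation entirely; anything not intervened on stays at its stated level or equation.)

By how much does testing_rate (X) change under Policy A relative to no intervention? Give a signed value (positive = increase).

Baseline:
  Z = 59
  D = 151
  H = 75 − 6·59 − 4·151 = -883
  B = 8 − 3·59 + 2·151 = 133
  X = 216 + 2·59 − 4·(-883) − 6·133 = 3068
Policy A (H := 28):
  Z = 59
  D = 151
  H = 28
  B = 8 − 3·59 + 2·151 = 133
  X = 216 + 2·59 − 4·28 − 6·133 = -576
Change in X: -576 − 3068 = -3644

-3644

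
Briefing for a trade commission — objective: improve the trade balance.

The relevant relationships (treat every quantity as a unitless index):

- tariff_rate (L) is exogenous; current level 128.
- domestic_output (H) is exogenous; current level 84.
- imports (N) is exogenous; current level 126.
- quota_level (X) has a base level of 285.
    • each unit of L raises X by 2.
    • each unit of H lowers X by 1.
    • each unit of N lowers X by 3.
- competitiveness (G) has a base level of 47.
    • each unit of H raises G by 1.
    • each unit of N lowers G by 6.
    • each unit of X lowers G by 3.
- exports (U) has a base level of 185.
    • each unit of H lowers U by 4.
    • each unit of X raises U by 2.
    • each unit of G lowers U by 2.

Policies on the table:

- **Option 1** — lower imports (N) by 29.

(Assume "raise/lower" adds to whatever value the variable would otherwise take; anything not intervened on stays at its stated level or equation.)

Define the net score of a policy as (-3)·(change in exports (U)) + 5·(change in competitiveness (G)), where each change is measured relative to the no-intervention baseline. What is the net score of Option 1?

-1479

Baseline:
  L = 128
  H = 84
  N = 126
  X = 285 + 2·128 − 84 − 3·126 = 79
  G = 47 + 84 − 6·126 − 3·79 = -862
  U = 185 − 4·84 + 2·79 − 2·(-862) = 1731
Option 1 (N − 29):
  L = 128
  H = 84
  N = 126 − 29 = 97
  X = 285 + 2·128 − 84 − 3·97 = 166
  G = 47 + 84 − 6·97 − 3·166 = -949
  U = 185 − 4·84 + 2·166 − 2·(-949) = 2079
ΔU = 2079 − 1731 = 348; ΔG = -949 − (-862) = -87
Score = (-3)·348 + 5·(-87) = -1479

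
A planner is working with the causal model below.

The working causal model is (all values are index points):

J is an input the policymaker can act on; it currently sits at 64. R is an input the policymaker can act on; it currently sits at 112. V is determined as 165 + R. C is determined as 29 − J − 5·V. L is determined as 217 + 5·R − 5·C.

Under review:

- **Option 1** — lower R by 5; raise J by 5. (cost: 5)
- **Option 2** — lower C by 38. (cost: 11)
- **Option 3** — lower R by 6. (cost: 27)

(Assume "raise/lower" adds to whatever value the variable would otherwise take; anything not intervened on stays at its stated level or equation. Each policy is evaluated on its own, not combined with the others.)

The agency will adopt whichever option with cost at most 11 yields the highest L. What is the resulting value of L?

8067

Option 1 (R − 5, J + 5):
  J = 64 + 5 = 69
  R = 112 − 5 = 107
  V = 165 + 107 = 272
  C = 29 − 69 − 5·272 = -1400
  L = 217 + 5·107 − 5·(-1400) = 7752
Option 2 (C − 38):
  J = 64
  R = 112
  V = 165 + 112 = 277
  C = 29 − 64 − 5·277 (−38 from intervention) = -1458
  L = 217 + 5·112 − 5·(-1458) = 8067
Comparing — Option 1: L=7752, Option 2: L=8067. Highest is 8067 (Option 2).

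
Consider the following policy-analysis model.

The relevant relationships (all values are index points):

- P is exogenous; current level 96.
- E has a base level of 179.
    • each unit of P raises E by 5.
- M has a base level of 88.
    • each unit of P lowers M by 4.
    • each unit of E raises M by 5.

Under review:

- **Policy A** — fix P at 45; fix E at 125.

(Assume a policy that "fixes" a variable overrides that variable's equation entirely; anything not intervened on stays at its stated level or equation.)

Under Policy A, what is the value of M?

Policy A (P := 45, E := 125):
  P = 45
  E = 125
  M = 88 − 4·45 + 5·125 = 533

533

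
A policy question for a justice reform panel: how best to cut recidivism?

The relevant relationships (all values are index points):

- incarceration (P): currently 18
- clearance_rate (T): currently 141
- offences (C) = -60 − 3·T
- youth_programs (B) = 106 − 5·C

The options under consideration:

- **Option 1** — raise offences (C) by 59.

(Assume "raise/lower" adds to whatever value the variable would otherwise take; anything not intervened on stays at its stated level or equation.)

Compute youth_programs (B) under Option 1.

2226

Option 1 (C + 59):
  T = 141
  C = -60 − 3·141 (+59 from intervention) = -424
  B = 106 − 5·(-424) = 2226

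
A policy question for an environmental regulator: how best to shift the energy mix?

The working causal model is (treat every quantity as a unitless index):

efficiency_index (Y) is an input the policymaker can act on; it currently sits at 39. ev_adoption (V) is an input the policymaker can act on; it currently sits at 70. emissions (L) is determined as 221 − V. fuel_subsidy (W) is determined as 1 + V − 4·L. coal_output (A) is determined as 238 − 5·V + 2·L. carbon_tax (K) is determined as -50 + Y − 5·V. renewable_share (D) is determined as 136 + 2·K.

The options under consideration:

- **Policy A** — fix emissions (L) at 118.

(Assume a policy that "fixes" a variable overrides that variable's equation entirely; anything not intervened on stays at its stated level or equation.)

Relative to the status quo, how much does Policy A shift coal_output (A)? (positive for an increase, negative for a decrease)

-66

Baseline:
  V = 70
  L = 221 − 70 = 151
  A = 238 − 5·70 + 2·151 = 190
Policy A (L := 118):
  V = 70
  L = 118
  A = 238 − 5·70 + 2·118 = 124
Change in A: 124 − 190 = -66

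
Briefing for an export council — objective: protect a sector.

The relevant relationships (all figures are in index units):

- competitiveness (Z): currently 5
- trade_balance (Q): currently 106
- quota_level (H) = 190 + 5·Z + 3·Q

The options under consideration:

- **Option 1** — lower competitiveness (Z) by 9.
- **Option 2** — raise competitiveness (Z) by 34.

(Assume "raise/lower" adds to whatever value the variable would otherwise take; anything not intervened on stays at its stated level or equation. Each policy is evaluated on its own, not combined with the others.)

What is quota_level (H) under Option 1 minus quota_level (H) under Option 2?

-215

Option 1 (Z − 9):
  Z = 5 − 9 = -4
  Q = 106
  H = 190 + 5·(-4) + 3·106 = 488
Option 2 (Z + 34):
  Z = 5 + 34 = 39
  Q = 106
  H = 190 + 5·39 + 3·106 = 703
H: 488 − 703 = -215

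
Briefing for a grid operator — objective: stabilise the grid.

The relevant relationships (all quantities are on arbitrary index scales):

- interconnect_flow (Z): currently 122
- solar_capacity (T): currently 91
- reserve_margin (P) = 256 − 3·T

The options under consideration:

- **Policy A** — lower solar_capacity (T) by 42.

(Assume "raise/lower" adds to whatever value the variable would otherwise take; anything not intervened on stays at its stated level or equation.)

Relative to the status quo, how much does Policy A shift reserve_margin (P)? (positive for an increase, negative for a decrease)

126

Baseline:
  T = 91
  P = 256 − 3·91 = -17
Policy A (T − 42):
  T = 91 − 42 = 49
  P = 256 − 3·49 = 109
Change in P: 109 − (-17) = 126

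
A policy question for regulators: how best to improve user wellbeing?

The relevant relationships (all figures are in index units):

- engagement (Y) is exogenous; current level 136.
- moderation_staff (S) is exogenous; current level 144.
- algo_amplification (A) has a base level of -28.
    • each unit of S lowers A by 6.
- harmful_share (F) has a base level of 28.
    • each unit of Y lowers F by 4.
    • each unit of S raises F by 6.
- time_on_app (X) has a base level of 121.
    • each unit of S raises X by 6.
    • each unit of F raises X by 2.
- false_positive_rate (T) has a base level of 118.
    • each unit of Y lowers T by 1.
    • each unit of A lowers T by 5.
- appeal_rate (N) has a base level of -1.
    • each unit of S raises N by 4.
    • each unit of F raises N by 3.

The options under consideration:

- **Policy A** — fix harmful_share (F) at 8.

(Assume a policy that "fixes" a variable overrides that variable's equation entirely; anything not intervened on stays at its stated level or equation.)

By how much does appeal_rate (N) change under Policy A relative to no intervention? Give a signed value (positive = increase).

-1020

Baseline:
  Y = 136
  S = 144
  F = 28 − 4·136 + 6·144 = 348
  N = -1 + 4·144 + 3·348 = 1619
Policy A (F := 8):
  Y = 136
  S = 144
  F = 8
  N = -1 + 4·144 + 3·8 = 599
Change in N: 599 − 1619 = -1020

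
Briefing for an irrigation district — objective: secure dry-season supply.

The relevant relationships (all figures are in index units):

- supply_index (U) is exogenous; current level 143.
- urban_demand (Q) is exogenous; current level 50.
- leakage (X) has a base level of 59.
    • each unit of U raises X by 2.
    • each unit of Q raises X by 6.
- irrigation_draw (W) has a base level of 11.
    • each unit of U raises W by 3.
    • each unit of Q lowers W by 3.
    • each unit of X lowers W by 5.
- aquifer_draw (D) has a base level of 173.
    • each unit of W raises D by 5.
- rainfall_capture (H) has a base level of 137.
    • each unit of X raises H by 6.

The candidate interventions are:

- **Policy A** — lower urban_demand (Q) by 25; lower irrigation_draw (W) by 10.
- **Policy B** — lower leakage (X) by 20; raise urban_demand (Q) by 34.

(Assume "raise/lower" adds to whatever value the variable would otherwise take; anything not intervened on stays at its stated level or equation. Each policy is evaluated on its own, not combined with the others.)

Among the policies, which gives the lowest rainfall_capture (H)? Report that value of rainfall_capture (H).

3107

Policy A (Q − 25, W − 10):
  U = 143
  Q = 50 − 25 = 25
  X = 59 + 2·143 + 6·25 = 495
  H = 137 + 6·495 = 3107
Policy B (X − 20, Q + 34):
  U = 143
  Q = 50 + 34 = 84
  X = 59 + 2·143 + 6·84 (−20 from intervention) = 829
  H = 137 + 6·829 = 5111
Comparing — Policy A: H=3107, Policy B: H=5111. Lowest is 3107 (Policy A).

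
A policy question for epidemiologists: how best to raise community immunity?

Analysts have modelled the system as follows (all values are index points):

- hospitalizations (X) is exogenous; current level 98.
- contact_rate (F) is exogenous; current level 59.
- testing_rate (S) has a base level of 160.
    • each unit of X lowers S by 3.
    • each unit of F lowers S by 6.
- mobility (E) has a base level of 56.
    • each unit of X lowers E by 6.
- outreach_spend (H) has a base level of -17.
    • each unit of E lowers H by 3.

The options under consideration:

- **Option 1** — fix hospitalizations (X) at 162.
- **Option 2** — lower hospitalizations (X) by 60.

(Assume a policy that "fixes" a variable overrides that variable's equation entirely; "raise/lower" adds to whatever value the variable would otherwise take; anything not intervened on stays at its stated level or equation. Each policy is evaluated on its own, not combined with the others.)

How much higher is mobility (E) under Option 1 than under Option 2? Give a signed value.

-744

Option 1 (X := 162):
  X = 162
  E = 56 − 6·162 = -916
Option 2 (X − 60):
  X = 98 − 60 = 38
  E = 56 − 6·38 = -172
E: -916 − (-172) = -744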